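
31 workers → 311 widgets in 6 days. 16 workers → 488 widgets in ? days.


Days ∝ work / workers, so d₂ = d₁ × (m₁/m₂) × (w₂/w₁)
Workers factor (inverse): 31/16 = 1.9375
Work factor (direct): 488/311 ≈ 1.5691
d₂ = 6 × 31/16 × 488/311 = (6 × 31 × 488) / (16 × 311) = 90768/4976
≈ 18.24 days

18.24 days


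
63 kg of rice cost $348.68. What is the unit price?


Unit rate = total / quantity
= 348.68 / 63
= $5.53 per unit

$5.53 per unit


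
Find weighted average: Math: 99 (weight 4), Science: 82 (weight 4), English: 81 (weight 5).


Numerator = 99×4 + 82×4 + 81×5
= 396 + 328 + 405
= 1129
Total weight = 13
Weighted avg = 1129/13
= 86.85

86.85


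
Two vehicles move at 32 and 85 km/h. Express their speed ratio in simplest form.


Ratio = 32:85
GCD = 1
Simplified = 32:85
Time ratio (same distance) = 85:32
Speed ratio = 32:85

32:85


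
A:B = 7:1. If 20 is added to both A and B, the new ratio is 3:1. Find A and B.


Let A = 7k, B = 1k.
(7k + 20) / (1k + 20) = 3/1
Cross-multiply: 1(7k + 20) = 3(1k + 20)
7k + 20 = 3k + 60
7k - 3k = 60 - 20
4k = 40
k = 40/4 = 10
A = 7×10 = 70, B = 1×10 = 10
= A = 70, B = 10

A = 70, B = 10


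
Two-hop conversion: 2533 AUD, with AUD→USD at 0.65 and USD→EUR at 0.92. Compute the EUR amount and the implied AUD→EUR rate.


Step 1: 2533 AUD × 0.65 = 1646.45 USD
Step 2: 1646.45 USD × 0.92 = 1514.73 EUR
Implied rate AUD→EUR = 0.65 × 0.92 = 0.5980
= 1514.73 EUR; implied rate 0.5980 EUR/AUD

1514.73 EUR; implied rate 0.5980 EUR/AUD


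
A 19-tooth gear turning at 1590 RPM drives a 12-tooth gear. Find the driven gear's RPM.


Gear ratio = 19:12 = 19:12
RPM_B = RPM_A × (teeth_A / teeth_B)
= 1590 × (19/12)
= 2517.5 RPM

2517.5 RPM


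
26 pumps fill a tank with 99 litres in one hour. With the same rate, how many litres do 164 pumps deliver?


Direct proportion: y/x = constant
k = 99/26 ≈ 3.8077
y₂ = k × 164 = 99 × 164 / 26 = 16236/26
≈ 624.46

624.46


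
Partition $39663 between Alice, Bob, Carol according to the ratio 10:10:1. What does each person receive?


Total parts = 10 + 10 + 1 = 21
Alice: 39663 × 10/21 = 18887.14
Bob: 39663 × 10/21 = 18887.14
Carol: 39663 × 1/21 = 1888.71
= Alice: $18887.14, Bob: $18887.14, Carol: $1888.71

Alice: $18887.14, Bob: $18887.14, Carol: $1888.71


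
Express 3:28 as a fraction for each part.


Total parts = 3 + 28 = 31
First part: 3/31 = 3/31
Second part: 28/31 = 28/31
= 3/31 and 28/31

3/31 and 28/31


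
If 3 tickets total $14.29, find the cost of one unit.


Unit rate = total / quantity
= 14.29 / 3
= $4.76 per unit

$4.76 per unit


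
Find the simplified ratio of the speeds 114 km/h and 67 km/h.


Ratio = 114:67
GCD = 1
Simplified = 114:67
Time ratio (same distance) = 67:114
Speed ratio = 114:67

114:67


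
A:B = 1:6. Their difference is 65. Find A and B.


Let A = 1k, B = 6k.
6k - 1k = 65
5k = 65 → k = 65/5 = 13
A = 1×13 = 13, B = 6×13 = 78
= A = 13, B = 78

A = 13, B = 78


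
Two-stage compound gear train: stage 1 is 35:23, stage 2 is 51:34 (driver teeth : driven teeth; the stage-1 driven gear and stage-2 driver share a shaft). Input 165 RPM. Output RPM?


Stage 1: RPM_B = RPM_A × t_A/t_B = 165 × 35/23 = 5775/23 ≈ 251.09
B and C share a shaft → RPM_C = RPM_B
Stage 2: RPM_D = RPM_C × t_C/t_D = RPM_A × (t_A×t_C)/(t_B×t_D)
Overall ratio = (35×51)/(23×34) = 1785/782
RPM_D = 165 × 1785/782 = 294525/782
≈ 376.63 RPM

376.63 RPM


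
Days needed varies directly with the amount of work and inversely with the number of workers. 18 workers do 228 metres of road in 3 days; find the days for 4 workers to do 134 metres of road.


Days ∝ work / workers, so d₂ = d₁ × (m₁/m₂) × (w₂/w₁)
Workers factor (inverse): 18/4 = 4.5000
Work factor (direct): 134/228 ≈ 0.5877
d₂ = 3 × 18/4 × 134/228 = (3 × 18 × 134) / (4 × 228) = 7236/912
≈ 7.93 days

7.93 days


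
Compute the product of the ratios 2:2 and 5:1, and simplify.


Compound ratio = (2×5) : (2×1)
= 10:2
GCD = 2
= 5:1

5:1


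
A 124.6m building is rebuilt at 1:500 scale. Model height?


Model size = real / scale
= 124.6 / 500
= 0.2492 m

0.2492 m


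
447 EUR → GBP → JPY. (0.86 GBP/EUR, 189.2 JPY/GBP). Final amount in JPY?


Step 1: 447 EUR × 0.86 = 384.42 GBP
Step 2: 384.42 GBP × 189.2 = 72732.26 JPY
Implied rate EUR→JPY = 0.86 × 189.2 = 162.7120
= 72732.26 JPY

72732.26 JPY


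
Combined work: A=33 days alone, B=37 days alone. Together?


Rate of A = 1/33 per day
Rate of B = 1/37 per day
Combined rate = 1/33 + 1/37 = 70/1221 ≈ 0.0573 per day
Days = 1 / combined rate = 1221/70
≈ 17.44 days

17.44 days


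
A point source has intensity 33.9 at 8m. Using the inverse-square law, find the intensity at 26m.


I₁d₁² = I₂d₂²
I₂ = I₁ × (d₁/d₂)²
= 33.9 × (8/26)²
= 33.9 × 64/676
= 2169.6/676
≈ 3.2095

3.2095


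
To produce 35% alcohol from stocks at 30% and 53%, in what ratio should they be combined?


Let x parts of 30% mix with y parts of 53%.
30x + 53y = 35(x + y)
30x + 53y = 35x + 35y
x(30 - 35) = y(35 - 53)
x/y = (53 - 35)/(35 - 30) = 18/5
Simplify: 18:5
= 18:5

18:5


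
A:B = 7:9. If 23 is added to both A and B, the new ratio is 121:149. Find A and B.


Let A = 7k, B = 9k.
(7k + 23) / (9k + 23) = 121/149
Cross-multiply: 149(7k + 23) = 121(9k + 23)
1043k + 3427 = 1089k + 2783
1043k - 1089k = 2783 - 3427
-46k = -644
k = -644/-46 = 14
A = 7×14 = 98, B = 9×14 = 126
= A = 98, B = 126

A = 98, B = 126


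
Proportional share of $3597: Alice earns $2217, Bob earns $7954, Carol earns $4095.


Total income = 2217 + 7954 + 4095 = $14266
Alice: $3597 × 2217/14266 = $558.99
Bob: $3597 × 7954/14266 = $2005.51
Carol: $3597 × 4095/14266 = $1032.50
= Alice: $558.99, Bob: $2005.51, Carol: $1032.50

Alice: $558.99, Bob: $2005.51, Carol: $1032.50


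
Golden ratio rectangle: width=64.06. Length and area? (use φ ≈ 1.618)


φ = (1 + √5) / 2 ≈ 1.618
Length = width × φ = 64.06 × 1.618 = 103.64908
≈ 103.65
Area = width × length = 64.06 × 103.64908 = 6639.7600648 ≈ 6639.76
= Length: 103.65, Area: 6639.76

Length: 103.65, Area: 6639.76


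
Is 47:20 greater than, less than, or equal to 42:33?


47/20 = 2.3500
42/33 = 1.2727
2.3500 > 1.2727, so 47:20 is greater
= greater than

greater than


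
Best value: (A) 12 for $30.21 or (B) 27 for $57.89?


Deal A: $30.21/12 = $2.5175/unit
Deal B: $57.89/27 = $2.1441/unit
B is cheaper per unit
= Deal B

Deal B


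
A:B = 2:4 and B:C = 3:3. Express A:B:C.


Match B: multiply A:B by 3 → 6:12
Multiply B:C by 4 → 12:12
Combined: 6:12:12
GCD = 6
= 1:2:2

1:2:2


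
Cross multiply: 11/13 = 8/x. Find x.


Cross multiply: 11 × x = 13 × 8
11x = 104
x = 104 / 11
= 9.45

9.45


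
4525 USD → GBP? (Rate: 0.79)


Amount × rate = 4525 × 0.79
= 3574.75 GBP

3574.75 GBP


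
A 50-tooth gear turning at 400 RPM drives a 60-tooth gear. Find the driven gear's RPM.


Gear ratio = 50:60 = 5:6
RPM_B = RPM_A × (teeth_A / teeth_B)
= 400 × (50/60)
= 333.3 RPM

333.3 RPM


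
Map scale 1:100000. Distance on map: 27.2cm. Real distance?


Real distance = map distance × scale
= 27.2cm × 100000
= 2720000 cm = 27200.0 m
= 27.200 km

27.200 km


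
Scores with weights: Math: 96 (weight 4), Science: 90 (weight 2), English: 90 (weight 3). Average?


Numerator = 96×4 + 90×2 + 90×3
= 384 + 180 + 270
= 834
Total weight = 9
Weighted avg = 834/9
= 92.67

92.67


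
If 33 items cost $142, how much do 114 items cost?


Direct proportion: y/x = constant
k = 142/33 ≈ 4.3030
y₂ = k × 114 = 142 × 114 / 33 = 16188/33
≈ 490.55

490.55


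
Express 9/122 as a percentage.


Percentage = (part / whole) × 100
= (9 / 122) × 100
≈ 7.38%

7.38%


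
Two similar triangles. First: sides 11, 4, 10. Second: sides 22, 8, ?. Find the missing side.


Scale factor = 22/11 = 2
Missing side = 10 × 2
= 20.0

20.0


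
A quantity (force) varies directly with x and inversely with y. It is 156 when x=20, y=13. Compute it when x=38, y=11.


z = k·x/y
Solve for k using the known point: k = z·y/x = 156×13/20 = 2028/20 = 101.4000
Now evaluate at x=38, y=11:
z = k × 38 / 11 = (2028 × 38) / (20 × 11) = 77064/220
≈ 350.2909

350.2909


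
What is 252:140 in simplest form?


GCD(252, 140) = 28
252/28 : 140/28
= 9:5

9:5


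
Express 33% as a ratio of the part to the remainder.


33% means 33 parts out of 100; remainder = 67
Part : remainder = 33:67
GCD = 1
= 33:67

33:67


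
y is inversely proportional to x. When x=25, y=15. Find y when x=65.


Inverse proportion: x × y = constant
k = 25 × 15 = 375
y₂ = k / 65 = 375 / 65
= 5.77

5.77


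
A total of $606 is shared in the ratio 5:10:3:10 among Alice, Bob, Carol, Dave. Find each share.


Total parts = 5 + 10 + 3 + 10 = 28
Alice: 606 × 5/28 = 108.21
Bob: 606 × 10/28 = 216.43
Carol: 606 × 3/28 = 64.93
Dave: 606 × 10/28 = 216.43
= Alice: $108.21, Bob: $216.43, Carol: $64.93, Dave: $216.43

Alice: $108.21, Bob: $216.43, Carol: $64.93, Dave: $216.43


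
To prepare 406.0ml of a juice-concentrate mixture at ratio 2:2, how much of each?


Total parts = 2 + 2 = 4
juice: 406.0 × 2/4 = 203.0ml
concentrate: 406.0 × 2/4 = 203.0ml
= 203.0ml and 203.0ml

203.0ml and 203.0ml


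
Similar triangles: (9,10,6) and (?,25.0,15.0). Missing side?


Scale factor = 25.0/10 = 2.5
Missing side = 9 × 2.5
= 22.5

22.5


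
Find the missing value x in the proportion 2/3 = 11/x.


Cross multiply: 2 × x = 3 × 11
2x = 33
x = 33 / 2
= 16.50

16.50


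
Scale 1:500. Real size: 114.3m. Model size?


Model size = real / scale
= 114.3 / 500
= 0.2286 m

0.2286 m


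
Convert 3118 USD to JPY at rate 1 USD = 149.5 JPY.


Amount × rate = 3118 × 149.5
= 466141.00 JPY

466141.00 JPY


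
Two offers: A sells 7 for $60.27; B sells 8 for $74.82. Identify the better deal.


Deal A: $60.27/7 = $8.6100/unit
Deal B: $74.82/8 = $9.3525/unit
A is cheaper per unit
= Deal A

Deal A


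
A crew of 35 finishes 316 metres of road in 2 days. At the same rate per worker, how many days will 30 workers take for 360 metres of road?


Days ∝ work / workers, so d₂ = d₁ × (m₁/m₂) × (w₂/w₁)
Workers factor (inverse): 35/30 ≈ 1.1667
Work factor (direct): 360/316 ≈ 1.1392
d₂ = 2 × 35/30 × 360/316 = (2 × 35 × 360) / (30 × 316) = 25200/9480
≈ 2.66 days

2.66 days


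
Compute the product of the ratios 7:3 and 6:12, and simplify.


Compound ratio = (7×6) : (3×12)
= 42:36
GCD = 6
= 7:6

7:6


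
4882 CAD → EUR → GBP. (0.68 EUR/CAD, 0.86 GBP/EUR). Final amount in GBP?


Step 1: 4882 CAD × 0.68 = 3319.76 EUR
Step 2: 3319.76 EUR × 0.86 = 2854.99 GBP
Implied rate CAD→GBP = 0.68 × 0.86 = 0.5848
= 2854.99 GBP

2854.99 GBP


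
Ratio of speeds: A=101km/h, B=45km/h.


Ratio = 101:45
GCD = 1
Simplified = 101:45
Time ratio (same distance) = 45:101
Speed ratio = 101:45

101:45


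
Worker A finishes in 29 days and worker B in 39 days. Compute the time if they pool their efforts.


Rate of A = 1/29 per day
Rate of B = 1/39 per day
Combined rate = 1/29 + 1/39 = 68/1131 ≈ 0.0601 per day
Days = 1 / combined rate = 1131/68
≈ 16.63 days

16.63 days


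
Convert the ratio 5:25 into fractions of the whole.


Total parts = 5 + 25 = 30
First part: 5/30 = 1/6
Second part: 25/30 = 5/6
= 1/6 and 5/6

1/6 and 5/6


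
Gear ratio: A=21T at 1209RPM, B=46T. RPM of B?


Gear ratio = 21:46 = 21:46
RPM_B = RPM_A × (teeth_A / teeth_B)
= 1209 × (21/46)
= 551.9 RPM

551.9 RPM


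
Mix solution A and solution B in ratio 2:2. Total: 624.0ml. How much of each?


Total parts = 2 + 2 = 4
solution A: 624.0 × 2/4 = 312.0ml
solution B: 624.0 × 2/4 = 312.0ml
= 312.0ml and 312.0ml

312.0ml and 312.0ml


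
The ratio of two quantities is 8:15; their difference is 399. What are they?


Let A = 8k, B = 15k.
15k - 8k = 399
7k = 399 → k = 399/7 = 57
A = 8×57 = 456, B = 15×57 = 855
= A = 456, B = 855

A = 456, B = 855


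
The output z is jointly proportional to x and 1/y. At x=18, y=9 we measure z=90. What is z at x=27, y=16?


z = k·x/y
Solve for k using the known point: k = z·y/x = 90×9/18 = 810/18 = 45.0000
Now evaluate at x=27, y=16:
z = k × 27 / 16 = (810 × 27) / (18 × 16) = 21870/288
= 75.9375

75.9375


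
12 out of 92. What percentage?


Percentage = (part / whole) × 100
= (12 / 92) × 100
≈ 13.04%

13.04%


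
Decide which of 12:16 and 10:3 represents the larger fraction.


12/16 = 0.7500
10/3 = 3.3333
0.7500 < 3.3333, so 12:16 is less
= 10:3

10:3


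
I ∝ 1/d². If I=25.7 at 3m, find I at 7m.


I₁d₁² = I₂d₂²
I₂ = I₁ × (d₁/d₂)²
= 25.7 × (3/7)²
= 25.7 × 9/49
= 231.3/49
≈ 4.7204

4.7204


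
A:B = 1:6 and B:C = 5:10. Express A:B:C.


Match B: multiply A:B by 5 → 5:30
Multiply B:C by 6 → 30:60
Combined: 5:30:60
GCD = 5
= 1:6:12

1:6:12


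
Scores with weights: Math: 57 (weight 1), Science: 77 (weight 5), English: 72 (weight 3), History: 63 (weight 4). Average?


Numerator = 57×1 + 77×5 + 72×3 + 63×4
= 57 + 385 + 216 + 252
= 910
Total weight = 13
Weighted avg = 910/13
= 70.00

70.00


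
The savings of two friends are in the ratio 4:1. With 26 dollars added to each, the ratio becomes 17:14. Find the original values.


Let A = 4k, B = 1k.
(4k + 26) / (1k + 26) = 17/14
Cross-multiply: 14(4k + 26) = 17(1k + 26)
56k + 364 = 17k + 442
56k - 17k = 442 - 364
39k = 78
k = 78/39 = 2
A = 4×2 = 8, B = 1×2 = 2
= A = 8, B = 2

A = 8, B = 2


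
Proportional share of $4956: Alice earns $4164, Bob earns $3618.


Total income = 4164 + 3618 = $7782
Alice: $4956 × 4164/7782 = $2651.86
Bob: $4956 × 3618/7782 = $2304.14
= Alice: $2651.86, Bob: $2304.14

Alice: $2651.86, Bob: $2304.14


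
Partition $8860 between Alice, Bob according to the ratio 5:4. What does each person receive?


Total parts = 5 + 4 = 9
Alice: 8860 × 5/9 = 4922.22
Bob: 8860 × 4/9 = 3937.78
= Alice: $4922.22, Bob: $3937.78

Alice: $4922.22, Bob: $3937.78


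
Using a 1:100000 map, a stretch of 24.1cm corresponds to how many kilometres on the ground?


Real distance = map distance × scale
= 24.1cm × 100000
= 2410000 cm = 24100.0 m
= 24.100 km

24.100 km


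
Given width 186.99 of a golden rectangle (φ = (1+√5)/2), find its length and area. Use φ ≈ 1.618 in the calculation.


φ = (1 + √5) / 2 ≈ 1.618
Length = width × φ = 186.99 × 1.618 = 302.54982
≈ 302.55
Area = width × length = 186.99 × 302.54982 = 56573.7908418 ≈ 56573.79
= Length: 302.55, Area: 56573.79

Length: 302.55, Area: 56573.79


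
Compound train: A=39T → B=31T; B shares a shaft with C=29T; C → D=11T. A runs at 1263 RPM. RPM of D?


Stage 1: RPM_B = RPM_A × t_A/t_B = 1263 × 39/31 = 49257/31 ≈ 1588.94
B and C share a shaft → RPM_C = RPM_B
Stage 2: RPM_D = RPM_C × t_C/t_D = RPM_A × (t_A×t_C)/(t_B×t_D)
Overall ratio = (39×29)/(31×11) = 1131/341
RPM_D = 1263 × 1131/341 = 1428453/341
≈ 4189.01 RPM

4189.01 RPM


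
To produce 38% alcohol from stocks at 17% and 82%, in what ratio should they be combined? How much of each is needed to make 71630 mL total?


Let x parts of 17% mix with y parts of 82%.
17x + 82y = 38(x + y)
17x + 82y = 38x + 38y
x(17 - 38) = y(38 - 82)
x/y = (82 - 38)/(38 - 17) = 44/21
Simplify: 44:21
Total parts = 65; one part = 71630/65 = 1102.00 mL
17% solution: 44×1102.00 = 48488.00 mL
82% solution: 21×1102.00 = 23142.00 mL
= ratio 44:21; 48488.00 mL and 23142.00 mL

ratio 44:21; 48488.00 mL and 23142.00 mL


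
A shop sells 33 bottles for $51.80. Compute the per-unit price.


Unit rate = total / quantity
= 51.80 / 33
= $1.57 per unit

$1.57 per unit


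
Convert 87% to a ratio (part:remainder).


87% means 87 parts out of 100; remainder = 13
Part : remainder = 87:13
GCD = 1
= 87:13

87:13


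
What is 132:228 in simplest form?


GCD(132, 228) = 12
132/12 : 228/12
= 11:19

11:19


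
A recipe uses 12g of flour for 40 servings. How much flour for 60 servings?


Direct proportion: y/x = constant
k = 12/40 = 0.3000
y₂ = k × 60 = 12 × 60 / 40 = 720/40
= 18.00

18.00


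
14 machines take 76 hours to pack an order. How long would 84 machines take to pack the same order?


Inverse proportion: x × y = constant
k = 14 × 76 = 1064
y₂ = k / 84 = 1064 / 84
= 12.67

12.67


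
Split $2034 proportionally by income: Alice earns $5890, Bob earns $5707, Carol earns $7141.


Total income = 5890 + 5707 + 7141 = $18738
Alice: $2034 × 5890/18738 = $639.36
Bob: $2034 × 5707/18738 = $619.49
Carol: $2034 × 7141/18738 = $775.15
= Alice: $639.36, Bob: $619.49, Carol: $775.15

Alice: $639.36, Bob: $619.49, Carol: $775.15


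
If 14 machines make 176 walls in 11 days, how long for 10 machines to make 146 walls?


Days ∝ work / workers, so d₂ = d₁ × (m₁/m₂) × (w₂/w₁)
Workers factor (inverse): 14/10 = 1.4000
Work factor (direct): 146/176 ≈ 0.8295
d₂ = 11 × 14/10 × 146/176 = (11 × 14 × 146) / (10 × 176) = 22484/1760
≈ 12.78 days

12.78 days


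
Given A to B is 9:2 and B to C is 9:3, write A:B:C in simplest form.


Match B: multiply A:B by 9 → 81:18
Multiply B:C by 2 → 18:6
Combined: 81:18:6
GCD = 3
= 27:6:2

27:6:2


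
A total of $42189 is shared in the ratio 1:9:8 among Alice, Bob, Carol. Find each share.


Total parts = 1 + 9 + 8 = 18
Alice: 42189 × 1/18 = 2343.83
Bob: 42189 × 9/18 = 21094.50
Carol: 42189 × 8/18 = 18750.67
= Alice: $2343.83, Bob: $21094.50, Carol: $18750.67

Alice: $2343.83, Bob: $21094.50, Carol: $18750.67


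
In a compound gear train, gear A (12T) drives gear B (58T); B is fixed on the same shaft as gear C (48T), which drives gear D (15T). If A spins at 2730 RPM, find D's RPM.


Stage 1: RPM_B = RPM_A × t_A/t_B = 2730 × 12/58 = 32760/58 ≈ 564.83
B and C share a shaft → RPM_C = RPM_B
Stage 2: RPM_D = RPM_C × t_C/t_D = RPM_A × (t_A×t_C)/(t_B×t_D)
Overall ratio = (12×48)/(58×15) = 576/870
RPM_D = 2730 × 576/870 = 1572480/870
≈ 1807.45 RPM

1807.45 RPM


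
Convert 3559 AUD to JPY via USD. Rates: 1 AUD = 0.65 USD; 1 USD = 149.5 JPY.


Step 1: 3559 AUD × 0.65 = 2313.35 USD
Step 2: 2313.35 USD × 149.5 = 345845.83 JPY
Implied rate AUD→JPY = 0.65 × 149.5 = 97.1750
= 345845.83 JPY

345845.83 JPY


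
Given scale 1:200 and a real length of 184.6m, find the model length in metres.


Model size = real / scale
= 184.6 / 200
= 0.9230 m

0.9230 m


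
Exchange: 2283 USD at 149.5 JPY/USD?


Amount × rate = 2283 × 149.5
= 341308.50 JPY

341308.50 JPY


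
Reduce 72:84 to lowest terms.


GCD(72, 84) = 12
72/12 : 84/12
= 6:7

6:7


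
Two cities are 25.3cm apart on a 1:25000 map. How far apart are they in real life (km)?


Real distance = map distance × scale
= 25.3cm × 25000
= 632500 cm = 6325.0 m
= 6.325 km

6.325 km


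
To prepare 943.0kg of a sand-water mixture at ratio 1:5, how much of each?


Total parts = 1 + 5 = 6
sand: 943.0 × 1/6 = 157.2kg
water: 943.0 × 5/6 = 785.8kg
= 157.2kg and 785.8kg

157.2kg and 785.8kg


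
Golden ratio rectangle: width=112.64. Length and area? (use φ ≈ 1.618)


φ = (1 + √5) / 2 ≈ 1.618
Length = width × φ = 112.64 × 1.618 = 182.25152
≈ 182.25
Area = width × length = 112.64 × 182.25152 = 20528.8112128 ≈ 20528.81
= Length: 182.25, Area: 20528.81

Length: 182.25, Area: 20528.81


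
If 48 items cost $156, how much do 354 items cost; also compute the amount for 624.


Direct proportion: y/x = constant
k = 156/48 = 3.2500
y at x=354: k × 354 = 156 × 354 / 48 = 55224/48 = 1150.50
y at x=624: k × 624 = 156 × 624 / 48 = 97344/48 = 2028.00
= 1150.50 and 2028.00

1150.50 and 2028.00


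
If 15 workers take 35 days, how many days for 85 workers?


Inverse proportion: x × y = constant
k = 15 × 35 = 525
y₂ = k / 85 = 525 / 85
= 6.18

6.18


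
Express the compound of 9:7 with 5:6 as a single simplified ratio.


Compound ratio = (9×5) : (7×6)
= 45:42
GCD = 3
= 15:14

15:14


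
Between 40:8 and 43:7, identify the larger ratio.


40/8 = 5.0000
43/7 = 6.1429
5.0000 < 6.1429, so 40:8 is less
= 43:7

43:7


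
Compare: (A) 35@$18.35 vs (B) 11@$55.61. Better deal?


Deal A: $18.35/35 = $0.5243/unit
Deal B: $55.61/11 = $5.0555/unit
A is cheaper per unit
= Deal A

Deal A


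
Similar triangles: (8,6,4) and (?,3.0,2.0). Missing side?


Scale factor = 3.0/6 = 0.5
Missing side = 8 × 0.5
= 4.0

4.0


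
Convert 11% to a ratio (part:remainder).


11% means 11 parts out of 100; remainder = 89
Part : remainder = 11:89
GCD = 1
= 11:89

11:89


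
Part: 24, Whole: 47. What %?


Percentage = (part / whole) × 100
= (24 / 47) × 100
≈ 51.06%

51.06%


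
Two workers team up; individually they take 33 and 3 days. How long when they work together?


Rate of A = 1/33 per day
Rate of B = 1/3 per day
Combined rate = 1/33 + 1/3 = 36/99 ≈ 0.3636 per day
Days = 1 / combined rate = 99/36
= 2.75 days

2.75 days


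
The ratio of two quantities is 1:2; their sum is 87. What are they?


Let A = 1k, B = 2k.
1k + 2k = 87
3k = 87 → k = 87/3 = 29
A = 1×29 = 29, B = 2×29 = 58
= A = 29, B = 58

A = 29, B = 58


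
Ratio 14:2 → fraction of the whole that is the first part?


Total parts = 14 + 2 = 16
First part: 14/16 = 7/8
= 7/8

7/8


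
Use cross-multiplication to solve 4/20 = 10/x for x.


Cross multiply: 4 × x = 20 × 10
4x = 200
x = 200 / 4
= 50.00

50.00


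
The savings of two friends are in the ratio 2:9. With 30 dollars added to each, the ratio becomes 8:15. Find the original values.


Let A = 2k, B = 9k.
(2k + 30) / (9k + 30) = 8/15
Cross-multiply: 15(2k + 30) = 8(9k + 30)
30k + 450 = 72k + 240
30k - 72k = 240 - 450
-42k = -210
k = -210/-42 = 5
A = 2×5 = 10, B = 9×5 = 45
= A = 10, B = 45

A = 10, B = 45


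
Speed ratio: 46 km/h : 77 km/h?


Ratio = 46:77
GCD = 1
Simplified = 46:77
Time ratio (same distance) = 77:46
Speed ratio = 46:77

46:77


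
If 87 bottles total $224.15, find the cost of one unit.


Unit rate = total / quantity
= 224.15 / 87
= $2.58 per unit

$2.58 per unit


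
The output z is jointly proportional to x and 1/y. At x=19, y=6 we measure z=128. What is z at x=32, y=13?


z = k·x/y
Solve for k using the known point: k = z·y/x = 128×6/19 = 768/19 ≈ 40.4211
Now evaluate at x=32, y=13:
z = k × 32 / 13 = (768 × 32) / (19 × 13) = 24576/247
≈ 99.4980

99.4980


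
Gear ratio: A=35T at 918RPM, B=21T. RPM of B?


Gear ratio = 35:21 = 5:3
RPM_B = RPM_A × (teeth_A / teeth_B)
= 918 × (35/21)
= 1530.0 RPM

1530.0 RPM


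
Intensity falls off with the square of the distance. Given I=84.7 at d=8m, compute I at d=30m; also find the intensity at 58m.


I₁d₁² = I₂d₂²
I at 30m = 84.7 × (8/30)² = 84.7 × 64/900 = 5420.8/900 ≈ 6.0231
I at 58m = 84.7 × (8/58)² = 84.7 × 64/3364 = 5420.8/3364 ≈ 1.6114
= 6.0231 and 1.6114

6.0231 and 1.6114


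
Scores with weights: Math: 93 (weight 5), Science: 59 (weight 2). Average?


Numerator = 93×5 + 59×2
= 465 + 118
= 583
Total weight = 7
Weighted avg = 583/7
= 83.29

83.29


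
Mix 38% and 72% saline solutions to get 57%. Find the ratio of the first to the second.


Let x parts of 38% mix with y parts of 72%.
38x + 72y = 57(x + y)
38x + 72y = 57x + 57y
x(38 - 57) = y(57 - 72)
x/y = (72 - 57)/(57 - 38) = 15/19
Simplify: 15:19
= 15:19

15:19


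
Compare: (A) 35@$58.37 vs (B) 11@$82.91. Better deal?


Deal A: $58.37/35 = $1.6677/unit
Deal B: $82.91/11 = $7.5373/unit
A is cheaper per unit
= Deal A

Deal A


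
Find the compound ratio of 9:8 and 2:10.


Compound ratio = (9×2) : (8×10)
= 18:80
GCD = 2
= 9:40

9:40


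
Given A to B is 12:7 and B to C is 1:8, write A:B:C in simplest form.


Match B: multiply A:B by 1 → 12:7
Multiply B:C by 7 → 7:56
Combined: 12:7:56
GCD = 1
= 12:7:56

12:7:56


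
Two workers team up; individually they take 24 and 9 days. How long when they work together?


Rate of A = 1/24 per day
Rate of B = 1/9 per day
Combined rate = 1/24 + 1/9 = 33/216 ≈ 0.1528 per day
Days = 1 / combined rate = 216/33
≈ 6.55 days

6.55 days


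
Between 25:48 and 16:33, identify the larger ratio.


25/48 = 0.5208
16/33 = 0.4848
0.5208 > 0.4848, so 25:48 is greater
= 25:48

25:48


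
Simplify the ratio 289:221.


GCD(289, 221) = 17
289/17 : 221/17
= 17:13

17:13


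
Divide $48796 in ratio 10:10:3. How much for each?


Total parts = 10 + 10 + 3 = 23
Part 1: 48796 × 10/23 = 21215.65
Part 2: 48796 × 10/23 = 21215.65
Part 3: 48796 × 3/23 = 6364.70
= Part 1: $21215.65, Part 2: $21215.65, Part 3: $6364.70

Part 1: $21215.65, Part 2: $21215.65, Part 3: $6364.70


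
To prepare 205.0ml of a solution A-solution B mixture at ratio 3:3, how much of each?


Total parts = 3 + 3 = 6
solution A: 205.0 × 3/6 = 102.5ml
solution B: 205.0 × 3/6 = 102.5ml
= 102.5ml and 102.5ml

102.5ml and 102.5ml


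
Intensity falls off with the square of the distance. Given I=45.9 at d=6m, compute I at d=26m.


I₁d₁² = I₂d₂²
I₂ = I₁ × (d₁/d₂)²
= 45.9 × (6/26)²
= 45.9 × 36/676
= 1652.4/676
≈ 2.4444

2.4444


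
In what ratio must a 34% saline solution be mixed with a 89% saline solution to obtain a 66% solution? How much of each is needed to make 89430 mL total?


Let x parts of 34% mix with y parts of 89%.
34x + 89y = 66(x + y)
34x + 89y = 66x + 66y
x(34 - 66) = y(66 - 89)
x/y = (89 - 66)/(66 - 34) = 23/32
Simplify: 23:32
Total parts = 55; one part = 89430/55 = 1626.00 mL
34% solution: 23×1626.00 = 37398.00 mL
89% solution: 32×1626.00 = 52032.00 mL
= ratio 23:32; 37398.00 mL and 52032.00 mL

ratio 23:32; 37398.00 mL and 52032.00 mL


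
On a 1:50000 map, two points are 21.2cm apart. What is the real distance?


Real distance = map distance × scale
= 21.2cm × 50000
= 1060000 cm = 10600.0 m
= 10.600 km

10.600 km


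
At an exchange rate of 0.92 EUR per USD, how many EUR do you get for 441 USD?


Amount × rate = 441 × 0.92
= 405.72 EUR

405.72 EUR


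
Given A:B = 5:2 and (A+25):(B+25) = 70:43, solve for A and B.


Let A = 5k, B = 2k.
(5k + 25) / (2k + 25) = 70/43
Cross-multiply: 43(5k + 25) = 70(2k + 25)
215k + 1075 = 140k + 1750
215k - 140k = 1750 - 1075
75k = 675
k = 675/75 = 9
A = 5×9 = 45, B = 2×9 = 18
= A = 45, B = 18

A = 45, B = 18


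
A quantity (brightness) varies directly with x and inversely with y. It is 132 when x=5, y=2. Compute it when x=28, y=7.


z = k·x/y
Solve for k using the known point: k = z·y/x = 132×2/5 = 264/5 = 52.8000
Now evaluate at x=28, y=7:
z = k × 28 / 7 = (264 × 28) / (5 × 7) = 7392/35
= 211.2000

211.2000


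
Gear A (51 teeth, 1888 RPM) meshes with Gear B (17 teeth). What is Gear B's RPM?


Gear ratio = 51:17 = 3:1
RPM_B = RPM_A × (teeth_A / teeth_B)
= 1888 × (51/17)
= 5664.0 RPM

5664.0 RPM


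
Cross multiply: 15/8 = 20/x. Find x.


Cross multiply: 15 × x = 8 × 20
15x = 160
x = 160 / 15
= 10.67

10.67


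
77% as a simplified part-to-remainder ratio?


77% means 77 parts out of 100; remainder = 23
Part : remainder = 77:23
GCD = 1
= 77:23

77:23


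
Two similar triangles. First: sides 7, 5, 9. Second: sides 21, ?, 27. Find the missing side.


Scale factor = 21/7 = 3
Missing side = 5 × 3
= 15.0

15.0


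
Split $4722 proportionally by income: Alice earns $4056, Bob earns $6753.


Total income = 4056 + 6753 = $10809
Alice: $4722 × 4056/10809 = $1771.90
Bob: $4722 × 6753/10809 = $2950.10
= Alice: $1771.90, Bob: $2950.10

Alice: $1771.90, Bob: $2950.10


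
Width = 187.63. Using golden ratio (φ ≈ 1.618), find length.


φ = (1 + √5) / 2 ≈ 1.618
Length = width × φ = 187.63 × 1.618 = 303.58534
≈ 303.59

303.59


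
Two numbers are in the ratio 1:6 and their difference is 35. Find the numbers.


Let A = 1k, B = 6k.
6k - 1k = 35
5k = 35 → k = 35/5 = 7
A = 1×7 = 7, B = 6×7 = 42
= A = 7, B = 42

A = 7, B = 42


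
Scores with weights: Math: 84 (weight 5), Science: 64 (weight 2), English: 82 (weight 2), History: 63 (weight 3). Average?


Numerator = 84×5 + 64×2 + 82×2 + 63×3
= 420 + 128 + 164 + 189
= 901
Total weight = 12
Weighted avg = 901/12
= 75.08

75.08


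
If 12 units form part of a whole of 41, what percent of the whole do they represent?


Percentage = (part / whole) × 100
= (12 / 41) × 100
≈ 29.27%

29.27%


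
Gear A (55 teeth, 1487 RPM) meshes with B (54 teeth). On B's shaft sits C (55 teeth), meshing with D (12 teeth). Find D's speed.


Stage 1: RPM_B = RPM_A × t_A/t_B = 1487 × 55/54 = 81785/54 ≈ 1514.54
B and C share a shaft → RPM_C = RPM_B
Stage 2: RPM_D = RPM_C × t_C/t_D = RPM_A × (t_A×t_C)/(t_B×t_D)
Overall ratio = (55×55)/(54×12) = 3025/648
RPM_D = 1487 × 3025/648 = 4498175/648
≈ 6941.63 RPM

6941.63 RPM


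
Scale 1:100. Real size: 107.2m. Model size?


Model size = real / scale
= 107.2 / 100
= 1.0720 m

1.0720 m


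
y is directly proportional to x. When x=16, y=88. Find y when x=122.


Direct proportion: y/x = constant
k = 88/16 = 5.5000
y₂ = k × 122 = 88 × 122 / 16 = 10736/16
= 671.00

671.00


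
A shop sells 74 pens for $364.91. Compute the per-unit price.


Unit rate = total / quantity
= 364.91 / 74
= $4.93 per unit

$4.93 per unit


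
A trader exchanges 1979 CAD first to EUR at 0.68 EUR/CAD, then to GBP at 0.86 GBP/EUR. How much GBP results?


Step 1: 1979 CAD × 0.68 = 1345.72 EUR
Step 2: 1345.72 EUR × 0.86 = 1157.32 GBP
Implied rate CAD→GBP = 0.68 × 0.86 = 0.5848
= 1157.32 GBP

1157.32 GBP


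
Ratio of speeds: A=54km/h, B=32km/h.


Ratio = 54:32
GCD = 2
Simplified = 27:16
Time ratio (same distance) = 16:27
Speed ratio = 27:16

27:16


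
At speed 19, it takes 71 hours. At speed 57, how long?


Inverse proportion: x × y = constant
k = 19 × 71 = 1349
y₂ = k / 57 = 1349 / 57
= 23.67

23.67


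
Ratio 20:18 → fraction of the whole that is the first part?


Total parts = 20 + 18 = 38
First part: 20/38 = 10/19
= 10/19

10/19


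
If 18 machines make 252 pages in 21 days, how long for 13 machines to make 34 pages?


Days ∝ work / workers, so d₂ = d₁ × (m₁/m₂) × (w₂/w₁)
Workers factor (inverse): 18/13 ≈ 1.3846
Work factor (direct): 34/252 ≈ 0.1349
d₂ = 21 × 18/13 × 34/252 = (21 × 18 × 34) / (13 × 252) = 12852/3276
≈ 3.92 days

3.92 days


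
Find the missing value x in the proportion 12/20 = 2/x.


Cross multiply: 12 × x = 20 × 2
12x = 40
x = 40 / 12
= 3.33

3.33


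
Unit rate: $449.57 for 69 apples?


Unit rate = total / quantity
= 449.57 / 69
= $6.52 per unit

$6.52 per unit


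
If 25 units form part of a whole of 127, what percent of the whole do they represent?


Percentage = (part / whole) × 100
= (25 / 127) × 100
≈ 19.69%

19.69%


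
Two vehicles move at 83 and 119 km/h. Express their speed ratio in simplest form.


Ratio = 83:119
GCD = 1
Simplified = 83:119
Time ratio (same distance) = 119:83
Speed ratio = 83:119

83:119


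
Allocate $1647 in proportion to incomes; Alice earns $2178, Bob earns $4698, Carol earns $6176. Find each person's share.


Total income = 2178 + 4698 + 6176 = $13052
Alice: $1647 × 2178/13052 = $274.84
Bob: $1647 × 4698/13052 = $592.83
Carol: $1647 × 6176/13052 = $779.33
= Alice: $274.84, Bob: $592.83, Carol: $779.33

Alice: $274.84, Bob: $592.83, Carol: $779.33


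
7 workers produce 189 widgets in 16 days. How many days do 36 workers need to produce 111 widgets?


Days ∝ work / workers, so d₂ = d₁ × (m₁/m₂) × (w₂/w₁)
Workers factor (inverse): 7/36 ≈ 0.1944
Work factor (direct): 111/189 ≈ 0.5873
d₂ = 16 × 7/36 × 111/189 = (16 × 7 × 111) / (36 × 189) = 12432/6804
≈ 1.83 days

1.83 days


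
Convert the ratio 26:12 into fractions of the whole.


Total parts = 26 + 12 = 38
First part: 26/38 = 13/19
Second part: 12/38 = 6/19
= 13/19 and 6/19

13/19 and 6/19


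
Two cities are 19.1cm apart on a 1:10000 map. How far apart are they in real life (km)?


Real distance = map distance × scale
= 19.1cm × 10000
= 191000 cm = 1910.0 m
= 1.910 km

1.910 km


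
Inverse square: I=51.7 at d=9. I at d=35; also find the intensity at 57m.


I₁d₁² = I₂d₂²
I at 35m = 51.7 × (9/35)² = 51.7 × 81/1225 = 4187.7/1225 ≈ 3.4185
I at 57m = 51.7 × (9/57)² = 51.7 × 81/3249 = 4187.7/3249 ≈ 1.2889
= 3.4185 and 1.2889

3.4185 and 1.2889


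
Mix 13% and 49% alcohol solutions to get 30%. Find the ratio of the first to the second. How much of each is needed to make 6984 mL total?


Let x parts of 13% mix with y parts of 49%.
13x + 49y = 30(x + y)
13x + 49y = 30x + 30y
x(13 - 30) = y(30 - 49)
x/y = (49 - 30)/(30 - 13) = 19/17
Simplify: 19:17
Total parts = 36; one part = 6984/36 = 194.00 mL
13% solution: 19×194.00 = 3686.00 mL
49% solution: 17×194.00 = 3298.00 mL
= ratio 19:17; 3686.00 mL and 3298.00 mL

ratio 19:17; 3686.00 mL and 3298.00 mL


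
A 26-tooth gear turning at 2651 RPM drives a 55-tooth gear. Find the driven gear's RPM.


Gear ratio = 26:55 = 26:55
RPM_B = RPM_A × (teeth_A / teeth_B)
= 2651 × (26/55)
= 1253.2 RPM

1253.2 RPM


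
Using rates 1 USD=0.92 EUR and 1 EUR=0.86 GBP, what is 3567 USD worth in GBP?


Step 1: 3567 USD × 0.92 = 3281.64 EUR
Step 2: 3281.64 EUR × 0.86 = 2822.21 GBP
Implied rate USD→GBP = 0.92 × 0.86 = 0.7912
= 2822.21 GBP

2822.21 GBP


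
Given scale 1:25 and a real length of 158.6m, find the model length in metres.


Model size = real / scale
= 158.6 / 25
= 6.3440 m

6.3440 m


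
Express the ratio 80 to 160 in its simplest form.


GCD(80, 160) = 80
80/80 : 160/80
= 1:2

1:2


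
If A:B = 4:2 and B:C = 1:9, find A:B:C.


Match B: multiply A:B by 1 → 4:2
Multiply B:C by 2 → 2:18
Combined: 4:2:18
GCD = 2
= 2:1:9

2:1:9


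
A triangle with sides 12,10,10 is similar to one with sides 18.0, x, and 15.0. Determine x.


Scale factor = 18.0/12 = 1.5
Missing side = 10 × 1.5
= 15.0

15.0


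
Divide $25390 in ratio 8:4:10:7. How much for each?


Total parts = 8 + 4 + 10 + 7 = 29
Part 1: 25390 × 8/29 = 7004.14
Part 2: 25390 × 4/29 = 3502.07
Part 3: 25390 × 10/29 = 8755.17
Part 4: 25390 × 7/29 = 6128.62
= Part 1: $7004.14, Part 2: $3502.07, Part 3: $8755.17, Part 4: $6128.62

Part 1: $7004.14, Part 2: $3502.07, Part 3: $8755.17, Part 4: $6128.62


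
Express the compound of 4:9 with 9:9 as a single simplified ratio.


Compound ratio = (4×9) : (9×9)
= 36:81
GCD = 9
= 4:9

4:9


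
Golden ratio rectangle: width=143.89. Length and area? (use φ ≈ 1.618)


φ = (1 + √5) / 2 ≈ 1.618
Length = width × φ = 143.89 × 1.618 = 232.81402
≈ 232.81
Area = width × length = 143.89 × 232.81402 = 33499.6093378 ≈ 33499.61
= Length: 232.81, Area: 33499.61

Length: 232.81, Area: 33499.61


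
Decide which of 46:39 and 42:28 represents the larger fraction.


46/39 = 1.1795
42/28 = 1.5000
1.1795 < 1.5000, so 46:39 is less
= 42:28

42:28


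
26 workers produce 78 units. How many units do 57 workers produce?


Direct proportion: y/x = constant
k = 78/26 = 3.0000
y₂ = k × 57 = 78 × 57 / 26 = 4446/26
= 171.00

171.00


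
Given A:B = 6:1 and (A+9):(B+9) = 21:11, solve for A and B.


Let A = 6k, B = 1k.
(6k + 9) / (1k + 9) = 21/11
Cross-multiply: 11(6k + 9) = 21(1k + 9)
66k + 99 = 21k + 189
66k - 21k = 189 - 99
45k = 90
k = 90/45 = 2
A = 6×2 = 12, B = 1×2 = 2
= A = 12, B = 2

A = 12, B = 2


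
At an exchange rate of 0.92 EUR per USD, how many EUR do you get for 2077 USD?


Amount × rate = 2077 × 0.92
= 1910.84 EUR

1910.84 EUR


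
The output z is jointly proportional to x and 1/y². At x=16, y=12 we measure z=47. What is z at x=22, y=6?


z = k·x/y²
Solve for k using the known point: k = z·y²/x = 47×144/16 = 6768/16 = 423.0000
Now evaluate at x=22, y=6:
z = k × 22 / 36 = (6768 × 22) / (16 × 36) = 148896/576
= 258.5000

258.5000


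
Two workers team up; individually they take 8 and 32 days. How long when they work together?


Rate of A = 1/8 per day
Rate of B = 1/32 per day
Combined rate = 1/8 + 1/32 = 40/256 ≈ 0.1563 per day
Days = 1 / combined rate = 256/40
= 6.40 days

6.40 days


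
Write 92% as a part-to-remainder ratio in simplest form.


92% means 92 parts out of 100; remainder = 8
Part : remainder = 92:8
GCD = 4
= 23:2

23:2


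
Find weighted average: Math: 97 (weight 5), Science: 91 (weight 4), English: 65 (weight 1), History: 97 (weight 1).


Numerator = 97×5 + 91×4 + 65×1 + 97×1
= 485 + 364 + 65 + 97
= 1011
Total weight = 11
Weighted avg = 1011/11
= 91.91

91.91


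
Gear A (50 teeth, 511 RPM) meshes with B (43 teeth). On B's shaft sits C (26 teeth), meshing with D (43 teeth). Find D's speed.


Stage 1: RPM_B = RPM_A × t_A/t_B = 511 × 50/43 = 25550/43 ≈ 594.19
B and C share a shaft → RPM_C = RPM_B
Stage 2: RPM_D = RPM_C × t_C/t_D = RPM_A × (t_A×t_C)/(t_B×t_D)
Overall ratio = (50×26)/(43×43) = 1300/1849
RPM_D = 511 × 1300/1849 = 664300/1849
≈ 359.28 RPM

359.28 RPM


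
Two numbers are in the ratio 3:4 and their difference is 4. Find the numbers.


Let A = 3k, B = 4k.
4k - 3k = 4
1k = 4 → k = 4/1 = 4
A = 3×4 = 12, B = 4×4 = 16
= A = 12, B = 16

A = 12, B = 16


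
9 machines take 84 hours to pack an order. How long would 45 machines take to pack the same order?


Inverse proportion: x × y = constant
k = 9 × 84 = 756
y₂ = k / 45 = 756 / 45
= 16.80

16.80


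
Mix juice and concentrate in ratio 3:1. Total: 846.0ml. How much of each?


Total parts = 3 + 1 = 4
juice: 846.0 × 3/4 = 634.5ml
concentrate: 846.0 × 1/4 = 211.5ml
= 634.5ml and 211.5ml

634.5ml and 211.5ml


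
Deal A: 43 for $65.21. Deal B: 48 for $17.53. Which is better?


Deal A: $65.21/43 = $1.5165/unit
Deal B: $17.53/48 = $0.3652/unit
B is cheaper per unit
= Deal B

Deal B


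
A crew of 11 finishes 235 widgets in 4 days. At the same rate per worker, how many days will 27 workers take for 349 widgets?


Days ∝ work / workers, so d₂ = d₁ × (m₁/m₂) × (w₂/w₁)
Workers factor (inverse): 11/27 ≈ 0.4074
Work factor (direct): 349/235 ≈ 1.4851
d₂ = 4 × 11/27 × 349/235 = (4 × 11 × 349) / (27 × 235) = 15356/6345
≈ 2.42 days

2.42 days


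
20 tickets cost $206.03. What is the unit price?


Unit rate = total / quantity
= 206.03 / 20
= $10.30 per unit

$10.30 per unit


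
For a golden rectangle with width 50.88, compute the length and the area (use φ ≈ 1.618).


φ = (1 + √5) / 2 ≈ 1.618
Length = width × φ = 50.88 × 1.618 = 82.32384
≈ 82.32
Area = width × length = 50.88 × 82.32384 = 4188.6369792 ≈ 4188.64
= Length: 82.32, Area: 4188.64

Length: 82.32, Area: 4188.64


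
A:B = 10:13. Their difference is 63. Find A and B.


Let A = 10k, B = 13k.
13k - 10k = 63
3k = 63 → k = 63/3 = 21
A = 10×21 = 210, B = 13×21 = 273
= A = 210, B = 273

A = 210, B = 273


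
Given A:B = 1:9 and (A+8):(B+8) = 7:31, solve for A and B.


Let A = 1k, B = 9k.
(1k + 8) / (9k + 8) = 7/31
Cross-multiply: 31(1k + 8) = 7(9k + 8)
31k + 248 = 63k + 56
31k - 63k = 56 - 248
-32k = -192
k = -192/-32 = 6
A = 1×6 = 6, B = 9×6 = 54
= A = 6, B = 54

A = 6, B = 54


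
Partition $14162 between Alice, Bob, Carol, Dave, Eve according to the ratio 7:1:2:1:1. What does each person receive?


Total parts = 7 + 1 + 2 + 1 + 1 = 12
Alice: 14162 × 7/12 = 8261.17
Bob: 14162 × 1/12 = 1180.17
Carol: 14162 × 2/12 = 2360.33
Dave: 14162 × 1/12 = 1180.17
Eve: 14162 × 1/12 = 1180.17
= Alice: $8261.17, Bob: $1180.17, Carol: $2360.33, Dave: $1180.17, Eve: $1180.17

Alice: $8261.17, Bob: $1180.17, Carol: $2360.33, Dave: $1180.17, Eve: $1180.17
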